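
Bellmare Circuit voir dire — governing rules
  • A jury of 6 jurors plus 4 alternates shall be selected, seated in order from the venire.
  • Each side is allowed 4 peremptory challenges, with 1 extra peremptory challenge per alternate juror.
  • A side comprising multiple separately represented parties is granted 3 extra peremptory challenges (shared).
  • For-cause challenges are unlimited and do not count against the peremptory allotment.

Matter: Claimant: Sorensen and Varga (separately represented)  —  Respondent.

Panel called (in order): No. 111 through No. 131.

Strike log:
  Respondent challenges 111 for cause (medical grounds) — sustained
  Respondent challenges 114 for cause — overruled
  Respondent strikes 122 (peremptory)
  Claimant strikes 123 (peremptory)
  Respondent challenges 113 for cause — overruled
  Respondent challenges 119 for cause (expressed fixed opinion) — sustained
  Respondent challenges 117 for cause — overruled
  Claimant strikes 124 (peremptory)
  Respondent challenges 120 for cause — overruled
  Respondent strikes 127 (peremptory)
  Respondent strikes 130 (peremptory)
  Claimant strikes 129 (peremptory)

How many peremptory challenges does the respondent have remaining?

5

Respondent allotment: 4 base + 1 × 4 alternates = 8.
Respondent peremptories used: #122, #127, #130 — 3 (for-cause on #111, #114, #113, #119, #117, #120 don't count).
Remaining: 8 − 3 = 5.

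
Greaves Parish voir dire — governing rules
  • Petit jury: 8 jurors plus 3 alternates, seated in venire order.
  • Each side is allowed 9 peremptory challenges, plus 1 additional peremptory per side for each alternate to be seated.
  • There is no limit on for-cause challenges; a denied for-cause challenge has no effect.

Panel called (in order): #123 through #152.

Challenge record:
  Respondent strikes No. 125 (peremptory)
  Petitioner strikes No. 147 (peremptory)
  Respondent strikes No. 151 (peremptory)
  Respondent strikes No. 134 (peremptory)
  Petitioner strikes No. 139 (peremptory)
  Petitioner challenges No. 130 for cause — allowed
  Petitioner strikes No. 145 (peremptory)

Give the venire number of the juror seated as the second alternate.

Removed: #125, #130, #134, #139, #145, #147, #151.
Filling seats in venire order through position 10: #123, #124, #126, #127, #128, #129, #131, #132, #133, #135.
So alternate 2 is #135.

135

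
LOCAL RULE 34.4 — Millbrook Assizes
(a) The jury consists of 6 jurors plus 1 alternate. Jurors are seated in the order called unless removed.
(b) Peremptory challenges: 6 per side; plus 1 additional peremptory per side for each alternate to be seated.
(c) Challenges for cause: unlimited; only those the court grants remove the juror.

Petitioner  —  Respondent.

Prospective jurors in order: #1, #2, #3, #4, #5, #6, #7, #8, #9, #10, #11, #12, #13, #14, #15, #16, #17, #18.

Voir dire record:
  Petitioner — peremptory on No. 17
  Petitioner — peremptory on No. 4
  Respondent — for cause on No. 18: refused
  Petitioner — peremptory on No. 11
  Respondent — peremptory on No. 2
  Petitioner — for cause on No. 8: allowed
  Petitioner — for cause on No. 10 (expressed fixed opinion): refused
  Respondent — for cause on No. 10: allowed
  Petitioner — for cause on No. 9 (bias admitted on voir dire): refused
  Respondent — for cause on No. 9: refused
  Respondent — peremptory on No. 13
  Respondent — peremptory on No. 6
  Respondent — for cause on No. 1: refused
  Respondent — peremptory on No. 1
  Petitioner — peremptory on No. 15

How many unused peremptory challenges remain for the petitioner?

Petitioner allotment: 6 base + 1 × 1 alternate = 7.
Petitioner peremptories used: #17, #4, #11, #15 — 4 (for-cause on #8, #10, #9 don't count).
Remaining: 7 − 4 = 3.

3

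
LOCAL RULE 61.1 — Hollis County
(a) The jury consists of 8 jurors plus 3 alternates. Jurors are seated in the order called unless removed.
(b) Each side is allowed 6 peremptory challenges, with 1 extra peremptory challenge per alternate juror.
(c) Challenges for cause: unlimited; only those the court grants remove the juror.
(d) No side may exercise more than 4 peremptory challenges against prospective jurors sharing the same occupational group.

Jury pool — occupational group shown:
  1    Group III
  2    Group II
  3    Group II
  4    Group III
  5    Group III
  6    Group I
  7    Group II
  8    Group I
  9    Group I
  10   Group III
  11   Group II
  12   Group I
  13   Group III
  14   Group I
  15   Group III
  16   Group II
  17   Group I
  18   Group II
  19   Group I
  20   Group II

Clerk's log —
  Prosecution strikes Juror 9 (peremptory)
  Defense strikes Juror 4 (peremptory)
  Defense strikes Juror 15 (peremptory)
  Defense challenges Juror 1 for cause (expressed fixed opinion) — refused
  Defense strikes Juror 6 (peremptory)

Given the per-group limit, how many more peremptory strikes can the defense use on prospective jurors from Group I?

Defense peremptories so far: #4, #15, #6 — 3 of 9 used, 6 left overall.
Against Group I: #6 — 1 used; per-group cap 4 leaves 3.
Binding limit: min(6, 3) = 3.

3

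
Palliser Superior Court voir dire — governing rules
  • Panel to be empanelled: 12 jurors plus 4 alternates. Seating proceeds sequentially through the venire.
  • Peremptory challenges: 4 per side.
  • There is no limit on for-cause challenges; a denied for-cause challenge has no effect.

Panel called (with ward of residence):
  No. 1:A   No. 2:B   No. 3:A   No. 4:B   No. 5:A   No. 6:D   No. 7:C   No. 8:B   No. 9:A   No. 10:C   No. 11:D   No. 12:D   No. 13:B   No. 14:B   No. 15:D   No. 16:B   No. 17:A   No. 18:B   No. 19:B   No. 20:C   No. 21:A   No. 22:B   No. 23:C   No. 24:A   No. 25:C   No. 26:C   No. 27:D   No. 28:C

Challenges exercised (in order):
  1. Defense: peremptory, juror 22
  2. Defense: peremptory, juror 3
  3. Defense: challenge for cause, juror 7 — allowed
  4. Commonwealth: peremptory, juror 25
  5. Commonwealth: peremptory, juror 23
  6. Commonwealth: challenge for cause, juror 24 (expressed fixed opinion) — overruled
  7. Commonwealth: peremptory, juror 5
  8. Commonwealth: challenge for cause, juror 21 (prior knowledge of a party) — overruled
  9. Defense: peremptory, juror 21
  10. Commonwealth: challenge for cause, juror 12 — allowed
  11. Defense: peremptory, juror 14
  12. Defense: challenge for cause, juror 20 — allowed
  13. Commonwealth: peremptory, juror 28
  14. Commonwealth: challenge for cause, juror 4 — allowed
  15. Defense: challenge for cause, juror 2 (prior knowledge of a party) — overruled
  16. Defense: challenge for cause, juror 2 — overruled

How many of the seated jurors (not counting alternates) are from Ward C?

Removed: #3, #4, #5, #7, #12, #14, #20, #21, #22, #23, #25, #28.
Seated jurors 1–12: #1, #2, #6, #8, #9, #10, #11, #13, #15, #16, #17, #18 (alternates #19, #24, #26, #27 not counted).
Of those, in Ward C: #10 → 1.

1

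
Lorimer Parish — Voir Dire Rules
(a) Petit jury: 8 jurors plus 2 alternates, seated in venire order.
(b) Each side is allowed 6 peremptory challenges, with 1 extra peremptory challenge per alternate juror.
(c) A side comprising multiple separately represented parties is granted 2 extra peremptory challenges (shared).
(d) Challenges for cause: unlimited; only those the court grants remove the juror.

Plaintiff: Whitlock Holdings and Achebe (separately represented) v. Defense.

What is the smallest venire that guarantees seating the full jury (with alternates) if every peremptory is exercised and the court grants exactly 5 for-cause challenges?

33

Seats to fill: 8 + 2 alternates = 10.
Peremptories — Plaintiff: 6 + 1×2 + 2 = 10; Defense: 6 + 1×2 = 8; total 18.
For-cause removals: 5.
Minimum venire: 10 + 18 + 5 = 33.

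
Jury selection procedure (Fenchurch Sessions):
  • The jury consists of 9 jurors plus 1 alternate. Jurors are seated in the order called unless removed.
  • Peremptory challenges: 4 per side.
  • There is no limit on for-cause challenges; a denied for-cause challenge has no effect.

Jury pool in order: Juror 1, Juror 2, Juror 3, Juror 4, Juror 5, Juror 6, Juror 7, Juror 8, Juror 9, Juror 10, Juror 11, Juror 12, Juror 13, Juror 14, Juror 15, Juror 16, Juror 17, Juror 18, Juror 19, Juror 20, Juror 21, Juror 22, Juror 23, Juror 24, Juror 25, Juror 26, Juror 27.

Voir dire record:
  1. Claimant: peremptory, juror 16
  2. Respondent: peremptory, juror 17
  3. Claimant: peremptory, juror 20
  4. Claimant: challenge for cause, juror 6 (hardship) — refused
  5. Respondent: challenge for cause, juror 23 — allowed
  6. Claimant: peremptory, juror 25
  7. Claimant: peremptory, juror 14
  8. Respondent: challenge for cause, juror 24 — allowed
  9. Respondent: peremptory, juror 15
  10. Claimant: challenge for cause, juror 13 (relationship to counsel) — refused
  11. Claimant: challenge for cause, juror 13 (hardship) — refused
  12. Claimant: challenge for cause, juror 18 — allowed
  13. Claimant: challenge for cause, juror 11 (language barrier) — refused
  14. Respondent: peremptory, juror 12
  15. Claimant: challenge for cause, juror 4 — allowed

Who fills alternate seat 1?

11

Removed: #4, #12, #14, #15, #16, #17, #18, #20, #23, #24, #25. (#6, #11, #13 stay — for-cause denied.)
Filling seats in venire order through position 10: #1, #2, #3, #5, #6, #7, #8, #9, #10, #11.
So alternate 1 is #11.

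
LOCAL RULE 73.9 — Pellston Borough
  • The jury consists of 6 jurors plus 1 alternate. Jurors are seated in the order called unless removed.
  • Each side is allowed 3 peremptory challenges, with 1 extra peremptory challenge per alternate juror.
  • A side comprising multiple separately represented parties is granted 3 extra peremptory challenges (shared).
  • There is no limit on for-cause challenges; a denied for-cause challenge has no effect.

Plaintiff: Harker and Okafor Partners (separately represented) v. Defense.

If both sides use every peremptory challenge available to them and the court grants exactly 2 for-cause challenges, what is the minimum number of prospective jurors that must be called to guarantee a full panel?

20

Seats to fill: 6 + 1 alternates = 7.
Peremptories — Plaintiff: 3 + 1×1 + 3 = 7; Defense: 3 + 1×1 = 4; total 11.
For-cause removals: 2.
Minimum venire: 7 + 11 + 2 = 20.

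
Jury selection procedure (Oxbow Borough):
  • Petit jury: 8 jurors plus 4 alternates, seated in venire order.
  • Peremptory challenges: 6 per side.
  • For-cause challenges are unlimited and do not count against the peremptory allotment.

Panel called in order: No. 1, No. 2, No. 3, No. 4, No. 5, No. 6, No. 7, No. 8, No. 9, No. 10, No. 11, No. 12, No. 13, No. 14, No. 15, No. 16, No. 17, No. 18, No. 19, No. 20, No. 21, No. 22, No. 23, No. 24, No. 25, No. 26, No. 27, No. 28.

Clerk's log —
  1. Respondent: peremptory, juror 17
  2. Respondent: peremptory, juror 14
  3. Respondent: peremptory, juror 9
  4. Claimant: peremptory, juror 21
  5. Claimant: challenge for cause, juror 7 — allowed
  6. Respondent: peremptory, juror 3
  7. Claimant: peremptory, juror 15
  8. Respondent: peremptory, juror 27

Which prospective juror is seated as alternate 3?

Removed: #3, #7, #9, #14, #15, #17, #21, #27.
Filling seats in venire order through position 11: #1, #2, #4, #5, #6, #8, #10, #11, #12, #13, #16.
So alternate 3 is #16.

16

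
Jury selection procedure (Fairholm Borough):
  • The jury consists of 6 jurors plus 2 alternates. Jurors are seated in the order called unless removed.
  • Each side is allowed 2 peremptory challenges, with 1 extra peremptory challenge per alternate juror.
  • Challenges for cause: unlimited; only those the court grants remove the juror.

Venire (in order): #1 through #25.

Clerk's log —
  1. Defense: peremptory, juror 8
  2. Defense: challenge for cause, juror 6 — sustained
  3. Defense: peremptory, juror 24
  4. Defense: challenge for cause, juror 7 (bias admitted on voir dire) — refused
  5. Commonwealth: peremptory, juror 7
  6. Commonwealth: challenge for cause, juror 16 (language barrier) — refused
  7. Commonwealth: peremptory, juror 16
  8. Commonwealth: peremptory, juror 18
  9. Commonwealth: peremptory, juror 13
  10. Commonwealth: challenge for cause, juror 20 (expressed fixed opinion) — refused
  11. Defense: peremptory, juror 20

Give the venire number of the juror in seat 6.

Removed: #6, #7, #8, #13, #16, #18, #20, #24.
Seating in order: seats 1–6 → #1, #2, #3, #4, #5, #9; alternates → #10, #11.
So seat 6 is #9.

9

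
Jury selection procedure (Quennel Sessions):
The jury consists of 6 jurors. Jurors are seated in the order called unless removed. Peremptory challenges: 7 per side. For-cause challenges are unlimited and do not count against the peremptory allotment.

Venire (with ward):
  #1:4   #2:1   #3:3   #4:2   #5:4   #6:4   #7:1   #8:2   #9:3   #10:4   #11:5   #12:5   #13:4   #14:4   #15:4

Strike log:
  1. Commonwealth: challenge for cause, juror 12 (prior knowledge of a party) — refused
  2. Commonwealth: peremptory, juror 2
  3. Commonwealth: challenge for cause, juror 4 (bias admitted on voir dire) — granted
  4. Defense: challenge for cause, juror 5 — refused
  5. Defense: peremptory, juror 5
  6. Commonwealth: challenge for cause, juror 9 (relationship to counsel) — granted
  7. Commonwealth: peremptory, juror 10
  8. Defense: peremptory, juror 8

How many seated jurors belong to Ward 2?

Removed: #2, #4, #5, #8, #9, #10.
Seated jurors 1–6: #1, #3, #6, #7, #11, #12.
None of those are in Ward 2 → 0.

0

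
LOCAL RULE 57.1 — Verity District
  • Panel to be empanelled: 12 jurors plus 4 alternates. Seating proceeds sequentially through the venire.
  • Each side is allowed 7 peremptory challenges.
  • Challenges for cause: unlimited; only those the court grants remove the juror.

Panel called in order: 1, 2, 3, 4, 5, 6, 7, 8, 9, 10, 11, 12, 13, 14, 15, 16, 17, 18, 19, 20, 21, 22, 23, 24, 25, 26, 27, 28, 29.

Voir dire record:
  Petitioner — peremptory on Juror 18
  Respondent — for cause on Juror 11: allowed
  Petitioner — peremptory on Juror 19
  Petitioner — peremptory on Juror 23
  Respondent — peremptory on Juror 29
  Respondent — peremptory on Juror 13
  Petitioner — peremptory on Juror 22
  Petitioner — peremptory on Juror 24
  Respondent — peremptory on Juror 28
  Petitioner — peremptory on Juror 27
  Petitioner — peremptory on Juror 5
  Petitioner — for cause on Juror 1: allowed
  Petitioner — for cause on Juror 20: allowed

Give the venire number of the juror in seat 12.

Removed: #1, #5, #11, #13, #18, #19, #20, #22, #23, #24, #27, #28, #29.
Seating in order: seats 1–12 → #2, #3, #4, #6, #7, #8, #9, #10, #12, #14, #15, #16; alternates → #17, #21, #25, #26.
So seat 12 is #16.

16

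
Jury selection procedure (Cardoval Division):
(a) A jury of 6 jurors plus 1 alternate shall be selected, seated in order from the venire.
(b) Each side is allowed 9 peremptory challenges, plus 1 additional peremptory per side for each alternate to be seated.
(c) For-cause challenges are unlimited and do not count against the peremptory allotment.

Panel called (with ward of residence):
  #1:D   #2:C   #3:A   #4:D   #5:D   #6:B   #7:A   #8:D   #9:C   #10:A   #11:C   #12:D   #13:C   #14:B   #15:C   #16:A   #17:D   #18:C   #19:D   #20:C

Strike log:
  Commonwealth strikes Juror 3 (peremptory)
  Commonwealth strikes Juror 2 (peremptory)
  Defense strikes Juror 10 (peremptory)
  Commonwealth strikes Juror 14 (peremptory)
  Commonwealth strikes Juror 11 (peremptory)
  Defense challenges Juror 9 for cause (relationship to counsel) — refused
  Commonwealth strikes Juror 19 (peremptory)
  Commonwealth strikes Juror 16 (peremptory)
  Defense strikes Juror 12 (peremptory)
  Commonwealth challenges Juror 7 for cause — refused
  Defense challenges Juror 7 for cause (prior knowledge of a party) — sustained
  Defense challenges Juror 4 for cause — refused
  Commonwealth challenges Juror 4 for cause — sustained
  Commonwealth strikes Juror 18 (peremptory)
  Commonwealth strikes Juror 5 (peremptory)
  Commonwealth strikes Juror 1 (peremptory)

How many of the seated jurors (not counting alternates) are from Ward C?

Removed: #1, #2, #3, #4, #5, #7, #10, #11, #12, #14, #16, #18, #19.
Seated jurors 1–6: #6, #8, #9, #13, #15, #17 (alternates #20 not counted).
Of those, in Ward C: #9, #13, #15 → 3.

3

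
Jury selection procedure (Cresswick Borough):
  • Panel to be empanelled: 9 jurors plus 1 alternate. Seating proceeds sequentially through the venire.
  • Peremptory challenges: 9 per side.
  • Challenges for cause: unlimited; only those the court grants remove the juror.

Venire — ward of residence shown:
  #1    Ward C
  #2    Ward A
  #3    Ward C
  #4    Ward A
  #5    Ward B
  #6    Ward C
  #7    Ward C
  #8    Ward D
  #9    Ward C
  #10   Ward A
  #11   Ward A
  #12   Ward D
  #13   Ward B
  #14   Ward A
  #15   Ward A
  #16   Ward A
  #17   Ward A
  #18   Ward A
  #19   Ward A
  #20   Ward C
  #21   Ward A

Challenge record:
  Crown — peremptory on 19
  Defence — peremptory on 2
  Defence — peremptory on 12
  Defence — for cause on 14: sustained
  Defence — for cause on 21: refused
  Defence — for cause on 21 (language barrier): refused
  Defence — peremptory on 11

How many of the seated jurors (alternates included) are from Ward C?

5

Removed: #2, #11, #12, #14, #19.
Seated (10 incl. alternates): #1, #3, #4, #5, #6, #7, #8, #9, #10, #13.
Of those, in Ward C: #1, #3, #6, #7, #9 → 5.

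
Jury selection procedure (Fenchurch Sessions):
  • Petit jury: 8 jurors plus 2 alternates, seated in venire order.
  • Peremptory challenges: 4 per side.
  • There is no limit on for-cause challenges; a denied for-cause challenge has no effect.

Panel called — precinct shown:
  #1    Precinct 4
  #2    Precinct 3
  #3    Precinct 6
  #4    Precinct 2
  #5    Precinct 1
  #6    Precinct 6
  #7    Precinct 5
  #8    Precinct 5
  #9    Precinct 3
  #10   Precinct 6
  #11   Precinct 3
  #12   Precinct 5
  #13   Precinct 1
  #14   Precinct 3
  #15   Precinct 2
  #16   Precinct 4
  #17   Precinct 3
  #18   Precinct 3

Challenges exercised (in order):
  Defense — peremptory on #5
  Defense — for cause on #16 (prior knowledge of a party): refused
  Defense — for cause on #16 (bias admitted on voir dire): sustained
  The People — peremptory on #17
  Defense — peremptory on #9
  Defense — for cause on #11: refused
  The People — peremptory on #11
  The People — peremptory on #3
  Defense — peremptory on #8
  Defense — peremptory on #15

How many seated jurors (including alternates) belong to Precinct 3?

3

Removed: #3, #5, #8, #9, #11, #15, #16, #17.
Seated (10 incl. alternates): #1, #2, #4, #6, #7, #10, #12, #13, #14, #18.
Of those, in Precinct 3: #2, #14, #18 → 3.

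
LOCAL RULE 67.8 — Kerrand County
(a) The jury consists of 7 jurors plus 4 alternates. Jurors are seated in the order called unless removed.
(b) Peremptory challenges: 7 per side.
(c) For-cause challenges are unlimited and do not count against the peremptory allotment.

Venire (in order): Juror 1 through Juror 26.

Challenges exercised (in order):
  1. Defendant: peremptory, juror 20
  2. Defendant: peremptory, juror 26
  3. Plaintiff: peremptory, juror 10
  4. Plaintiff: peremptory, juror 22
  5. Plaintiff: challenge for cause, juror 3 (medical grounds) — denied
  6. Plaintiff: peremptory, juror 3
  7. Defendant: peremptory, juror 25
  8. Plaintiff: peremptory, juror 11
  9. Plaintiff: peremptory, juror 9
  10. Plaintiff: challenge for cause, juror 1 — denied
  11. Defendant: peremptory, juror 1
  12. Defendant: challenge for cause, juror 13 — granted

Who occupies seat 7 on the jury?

12

Removed: #1, #3, #9, #10, #11, #13, #20, #22, #25, #26.
Filling seats in venire order through position 7: #2, #4, #5, #6, #7, #8, #12.
So seat 7 is #12.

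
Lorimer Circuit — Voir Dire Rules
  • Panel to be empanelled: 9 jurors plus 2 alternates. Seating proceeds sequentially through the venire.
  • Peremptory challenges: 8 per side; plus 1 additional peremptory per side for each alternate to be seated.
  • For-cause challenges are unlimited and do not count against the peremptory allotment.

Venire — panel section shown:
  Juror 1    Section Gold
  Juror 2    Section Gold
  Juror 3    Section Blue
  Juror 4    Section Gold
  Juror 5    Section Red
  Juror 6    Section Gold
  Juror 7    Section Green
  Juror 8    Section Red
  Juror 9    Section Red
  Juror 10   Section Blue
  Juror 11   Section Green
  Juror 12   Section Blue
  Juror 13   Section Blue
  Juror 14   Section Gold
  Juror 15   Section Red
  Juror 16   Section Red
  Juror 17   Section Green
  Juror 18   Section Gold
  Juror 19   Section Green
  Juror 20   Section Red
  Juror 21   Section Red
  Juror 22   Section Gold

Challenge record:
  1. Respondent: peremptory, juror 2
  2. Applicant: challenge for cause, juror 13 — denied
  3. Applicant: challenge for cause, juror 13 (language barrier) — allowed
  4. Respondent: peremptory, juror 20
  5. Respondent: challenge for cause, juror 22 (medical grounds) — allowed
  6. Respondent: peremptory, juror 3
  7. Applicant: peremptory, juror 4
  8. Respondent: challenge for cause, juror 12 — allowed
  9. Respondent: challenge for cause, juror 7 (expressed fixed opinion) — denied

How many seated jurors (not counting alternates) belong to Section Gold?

Removed: #2, #3, #4, #12, #13, #20, #22.
Seated jurors 1–9: #1, #5, #6, #7, #8, #9, #10, #11, #14 (alternates #15, #16 not counted).
Of those, in Section Gold: #1, #6, #14 → 3.

3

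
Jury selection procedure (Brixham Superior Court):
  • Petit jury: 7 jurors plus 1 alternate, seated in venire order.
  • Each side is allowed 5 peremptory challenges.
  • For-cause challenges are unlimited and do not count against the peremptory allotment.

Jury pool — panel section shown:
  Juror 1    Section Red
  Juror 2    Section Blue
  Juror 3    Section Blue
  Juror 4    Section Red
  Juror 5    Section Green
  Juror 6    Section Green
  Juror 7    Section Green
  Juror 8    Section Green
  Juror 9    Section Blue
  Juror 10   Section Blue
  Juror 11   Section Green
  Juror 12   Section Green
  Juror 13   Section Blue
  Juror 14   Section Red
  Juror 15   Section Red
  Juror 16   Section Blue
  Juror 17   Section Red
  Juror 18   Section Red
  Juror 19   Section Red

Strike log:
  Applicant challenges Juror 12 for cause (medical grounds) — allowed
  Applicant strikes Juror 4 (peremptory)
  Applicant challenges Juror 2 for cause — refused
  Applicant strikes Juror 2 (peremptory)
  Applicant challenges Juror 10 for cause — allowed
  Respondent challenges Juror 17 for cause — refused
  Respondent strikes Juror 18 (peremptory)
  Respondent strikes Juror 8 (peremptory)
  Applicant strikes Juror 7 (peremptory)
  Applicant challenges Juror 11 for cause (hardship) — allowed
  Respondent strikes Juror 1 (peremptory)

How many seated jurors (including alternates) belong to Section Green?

Removed: #1, #2, #4, #7, #8, #10, #11, #12, #18.
Seated (8 incl. alternates): #3, #5, #6, #9, #13, #14, #15, #16.
Of those, in Section Green: #5, #6 → 2.

2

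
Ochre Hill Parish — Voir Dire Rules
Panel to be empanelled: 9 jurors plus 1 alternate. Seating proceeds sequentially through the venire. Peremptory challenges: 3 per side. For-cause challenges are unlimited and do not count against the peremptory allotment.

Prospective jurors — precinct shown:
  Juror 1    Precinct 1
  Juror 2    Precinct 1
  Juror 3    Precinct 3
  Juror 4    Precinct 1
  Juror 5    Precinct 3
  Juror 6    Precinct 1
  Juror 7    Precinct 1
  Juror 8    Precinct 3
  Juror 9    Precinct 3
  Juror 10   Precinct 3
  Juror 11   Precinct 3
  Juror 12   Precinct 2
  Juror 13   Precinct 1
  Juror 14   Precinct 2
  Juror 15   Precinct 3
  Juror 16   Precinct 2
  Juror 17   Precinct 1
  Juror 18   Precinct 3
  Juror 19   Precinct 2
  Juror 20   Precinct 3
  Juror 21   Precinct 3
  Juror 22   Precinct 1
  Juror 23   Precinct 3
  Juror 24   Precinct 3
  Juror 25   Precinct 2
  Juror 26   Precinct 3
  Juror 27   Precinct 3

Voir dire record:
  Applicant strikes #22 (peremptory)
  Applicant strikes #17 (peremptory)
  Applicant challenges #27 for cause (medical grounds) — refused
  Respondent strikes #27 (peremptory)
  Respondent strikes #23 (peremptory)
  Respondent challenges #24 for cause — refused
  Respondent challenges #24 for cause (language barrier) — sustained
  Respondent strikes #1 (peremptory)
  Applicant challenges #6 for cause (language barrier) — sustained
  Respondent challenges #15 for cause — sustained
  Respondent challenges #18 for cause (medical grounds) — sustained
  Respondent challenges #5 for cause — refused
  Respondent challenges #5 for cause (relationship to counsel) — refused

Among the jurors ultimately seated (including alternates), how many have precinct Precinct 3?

6

Removed: #1, #6, #15, #17, #18, #22, #23, #24, #27.
Seated (10 incl. alternates): #2, #3, #4, #5, #7, #8, #9, #10, #11, #12.
Of those, in Precinct 3: #3, #5, #8, #9, #10, #11 → 6.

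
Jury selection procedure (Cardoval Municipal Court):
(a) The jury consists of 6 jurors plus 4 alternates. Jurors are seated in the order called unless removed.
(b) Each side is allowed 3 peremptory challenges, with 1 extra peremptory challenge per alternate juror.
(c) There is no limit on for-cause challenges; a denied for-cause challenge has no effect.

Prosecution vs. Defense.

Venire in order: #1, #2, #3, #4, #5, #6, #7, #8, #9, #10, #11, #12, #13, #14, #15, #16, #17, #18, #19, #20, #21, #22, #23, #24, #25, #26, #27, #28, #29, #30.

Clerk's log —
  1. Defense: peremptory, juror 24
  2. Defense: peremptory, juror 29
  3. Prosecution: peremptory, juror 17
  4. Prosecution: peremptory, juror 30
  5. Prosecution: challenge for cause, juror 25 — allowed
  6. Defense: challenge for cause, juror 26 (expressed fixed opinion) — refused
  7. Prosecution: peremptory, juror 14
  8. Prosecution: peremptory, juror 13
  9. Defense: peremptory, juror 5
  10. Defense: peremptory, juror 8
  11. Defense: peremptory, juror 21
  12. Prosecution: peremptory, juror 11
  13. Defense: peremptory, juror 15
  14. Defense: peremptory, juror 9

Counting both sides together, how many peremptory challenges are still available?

2

Prosecution allotment: 3 base + 1 × 4 alternates = 7. Defense allotment: 3 base + 1 × 4 alternates = 7.
Prosecution peremptories used: #17, #30, #14, #13, #11 — 5 (the for-cause on #25 doesn't count).
Defense peremptories used: #24, #29, #5, #8, #21, #15, #9 — 7 (the for-cause on #26 doesn't count).
Remaining: (7 − 5) + (7 − 7) = 2.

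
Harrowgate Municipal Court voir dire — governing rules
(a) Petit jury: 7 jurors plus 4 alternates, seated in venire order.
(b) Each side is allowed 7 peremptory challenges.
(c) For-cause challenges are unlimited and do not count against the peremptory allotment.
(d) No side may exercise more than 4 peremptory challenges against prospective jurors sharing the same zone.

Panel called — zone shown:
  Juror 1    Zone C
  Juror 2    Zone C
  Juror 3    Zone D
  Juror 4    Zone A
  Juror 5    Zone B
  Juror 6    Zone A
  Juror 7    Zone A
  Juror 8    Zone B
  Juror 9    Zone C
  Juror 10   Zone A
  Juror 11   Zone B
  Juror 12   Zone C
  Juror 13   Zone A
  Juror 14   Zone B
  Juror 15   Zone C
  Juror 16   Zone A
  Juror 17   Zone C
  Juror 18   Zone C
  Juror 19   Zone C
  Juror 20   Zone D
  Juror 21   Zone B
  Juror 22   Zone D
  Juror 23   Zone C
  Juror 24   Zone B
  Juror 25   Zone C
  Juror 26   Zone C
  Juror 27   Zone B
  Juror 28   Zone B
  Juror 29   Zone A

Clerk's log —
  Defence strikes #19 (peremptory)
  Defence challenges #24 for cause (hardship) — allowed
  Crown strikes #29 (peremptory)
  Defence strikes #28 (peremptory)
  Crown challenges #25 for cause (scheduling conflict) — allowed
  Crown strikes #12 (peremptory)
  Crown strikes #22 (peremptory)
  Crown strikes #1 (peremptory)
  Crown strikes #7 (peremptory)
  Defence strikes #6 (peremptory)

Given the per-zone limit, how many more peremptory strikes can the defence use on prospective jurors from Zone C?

Defence peremptories so far: #19, #28, #6 — 3 of 7 used, 4 left overall.
Against Zone C: #19 — 1 used; per-zone cap 4 leaves 3.
Binding limit: min(4, 3) = 3.

3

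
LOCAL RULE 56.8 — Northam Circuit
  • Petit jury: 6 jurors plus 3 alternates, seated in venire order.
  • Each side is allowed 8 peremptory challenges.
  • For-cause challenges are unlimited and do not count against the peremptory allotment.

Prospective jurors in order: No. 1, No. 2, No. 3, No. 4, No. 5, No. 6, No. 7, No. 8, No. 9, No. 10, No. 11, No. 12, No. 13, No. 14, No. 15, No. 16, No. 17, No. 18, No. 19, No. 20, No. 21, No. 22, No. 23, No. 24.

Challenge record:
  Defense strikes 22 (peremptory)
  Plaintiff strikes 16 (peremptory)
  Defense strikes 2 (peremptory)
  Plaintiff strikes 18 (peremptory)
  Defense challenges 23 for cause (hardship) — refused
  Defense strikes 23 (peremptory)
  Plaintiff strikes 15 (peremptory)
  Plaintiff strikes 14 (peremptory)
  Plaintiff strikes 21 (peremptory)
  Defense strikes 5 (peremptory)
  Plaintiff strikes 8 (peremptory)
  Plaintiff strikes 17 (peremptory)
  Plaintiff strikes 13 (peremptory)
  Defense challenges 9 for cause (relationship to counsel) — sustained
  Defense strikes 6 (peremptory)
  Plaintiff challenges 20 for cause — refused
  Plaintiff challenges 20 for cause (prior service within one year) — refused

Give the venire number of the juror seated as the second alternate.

19

Removed: #2, #5, #6, #8, #9, #13, #14, #15, #16, #17, #18, #21, #22, #23. (#20 stays — for-cause denied.)
Filling seats in venire order through position 8: #1, #3, #4, #7, #10, #11, #12, #19.
So alternate 2 is #19.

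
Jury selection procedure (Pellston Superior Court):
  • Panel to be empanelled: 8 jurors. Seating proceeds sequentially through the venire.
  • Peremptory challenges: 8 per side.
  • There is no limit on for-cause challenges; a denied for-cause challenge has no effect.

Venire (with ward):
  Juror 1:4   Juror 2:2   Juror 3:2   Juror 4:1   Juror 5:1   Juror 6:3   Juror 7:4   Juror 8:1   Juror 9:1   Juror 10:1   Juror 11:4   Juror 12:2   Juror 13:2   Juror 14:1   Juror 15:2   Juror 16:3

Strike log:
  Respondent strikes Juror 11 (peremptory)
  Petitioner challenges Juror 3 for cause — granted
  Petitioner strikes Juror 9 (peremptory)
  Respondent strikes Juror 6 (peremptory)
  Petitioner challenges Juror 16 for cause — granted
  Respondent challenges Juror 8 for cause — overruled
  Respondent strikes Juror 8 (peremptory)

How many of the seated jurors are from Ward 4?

2

Removed: #3, #6, #8, #9, #11, #16.
Seated jurors 1–8: #1, #2, #4, #5, #7, #10, #12, #13.
Of those, in Ward 4: #1, #7 → 2.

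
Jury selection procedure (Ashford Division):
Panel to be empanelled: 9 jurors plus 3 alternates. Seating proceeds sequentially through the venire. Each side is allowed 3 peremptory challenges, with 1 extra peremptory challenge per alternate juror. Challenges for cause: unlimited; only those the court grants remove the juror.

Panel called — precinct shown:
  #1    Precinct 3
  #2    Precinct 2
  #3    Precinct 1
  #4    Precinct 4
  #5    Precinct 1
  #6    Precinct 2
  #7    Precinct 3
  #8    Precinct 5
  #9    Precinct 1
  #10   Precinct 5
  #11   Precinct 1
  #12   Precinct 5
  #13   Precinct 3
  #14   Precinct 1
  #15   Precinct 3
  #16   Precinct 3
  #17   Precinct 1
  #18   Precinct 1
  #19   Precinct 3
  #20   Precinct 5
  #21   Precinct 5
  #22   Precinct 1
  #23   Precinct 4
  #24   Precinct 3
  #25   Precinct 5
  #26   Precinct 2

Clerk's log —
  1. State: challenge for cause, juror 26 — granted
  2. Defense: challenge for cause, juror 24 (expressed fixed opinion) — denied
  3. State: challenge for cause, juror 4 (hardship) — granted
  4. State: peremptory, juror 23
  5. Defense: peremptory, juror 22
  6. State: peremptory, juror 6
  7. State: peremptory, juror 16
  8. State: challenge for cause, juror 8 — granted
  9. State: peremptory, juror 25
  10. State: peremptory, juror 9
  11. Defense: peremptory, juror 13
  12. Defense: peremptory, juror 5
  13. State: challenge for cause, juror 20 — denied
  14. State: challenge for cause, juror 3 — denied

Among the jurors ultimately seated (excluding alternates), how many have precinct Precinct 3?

3

Removed: #4, #5, #6, #8, #9, #13, #16, #22, #23, #25, #26.
Seated jurors 1–9: #1, #2, #3, #7, #10, #11, #12, #14, #15 (alternates #17, #18, #19 not counted).
Of those, in Precinct 3: #1, #7, #15 → 3.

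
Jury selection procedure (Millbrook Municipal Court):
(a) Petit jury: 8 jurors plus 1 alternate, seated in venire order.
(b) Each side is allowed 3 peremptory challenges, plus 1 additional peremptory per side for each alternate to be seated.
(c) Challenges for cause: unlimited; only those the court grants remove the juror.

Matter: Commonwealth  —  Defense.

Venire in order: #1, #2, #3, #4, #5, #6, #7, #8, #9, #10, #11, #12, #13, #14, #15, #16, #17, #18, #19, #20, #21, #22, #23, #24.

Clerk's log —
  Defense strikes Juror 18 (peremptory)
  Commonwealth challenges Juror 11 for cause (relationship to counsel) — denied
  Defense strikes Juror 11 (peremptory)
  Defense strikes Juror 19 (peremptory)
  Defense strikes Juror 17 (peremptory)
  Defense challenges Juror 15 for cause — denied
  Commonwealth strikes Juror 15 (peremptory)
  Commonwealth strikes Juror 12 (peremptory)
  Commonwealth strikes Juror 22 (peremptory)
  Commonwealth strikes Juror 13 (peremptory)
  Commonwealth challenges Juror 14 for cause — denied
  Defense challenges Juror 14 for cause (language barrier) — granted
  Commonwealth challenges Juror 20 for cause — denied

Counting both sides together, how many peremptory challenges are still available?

Commonwealth allotment: 3 base + 1 × 1 alternate = 4. Defense allotment: 3 base + 1 × 1 alternate = 4.
Commonwealth peremptories used: #15, #12, #22, #13 — 4 (for-cause on #11, #14, #20 don't count).
Defense peremptories used: #18, #11, #19, #17 — 4 (for-cause on #15, #14 don't count).
Remaining: (4 − 4) + (4 − 4) = 0.

0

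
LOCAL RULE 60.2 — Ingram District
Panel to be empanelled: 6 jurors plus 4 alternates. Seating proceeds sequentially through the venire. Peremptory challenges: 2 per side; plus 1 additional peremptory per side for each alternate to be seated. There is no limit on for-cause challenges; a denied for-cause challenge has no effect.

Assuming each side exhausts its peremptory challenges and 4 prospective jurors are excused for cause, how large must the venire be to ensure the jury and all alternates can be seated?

Seats to fill: 6 + 4 alternates = 10.
Peremptories: 2 + 1×4 = 6 per side × 2 sides = 12.
For-cause removals: 4.
Minimum venire: 10 + 12 + 4 = 26.

26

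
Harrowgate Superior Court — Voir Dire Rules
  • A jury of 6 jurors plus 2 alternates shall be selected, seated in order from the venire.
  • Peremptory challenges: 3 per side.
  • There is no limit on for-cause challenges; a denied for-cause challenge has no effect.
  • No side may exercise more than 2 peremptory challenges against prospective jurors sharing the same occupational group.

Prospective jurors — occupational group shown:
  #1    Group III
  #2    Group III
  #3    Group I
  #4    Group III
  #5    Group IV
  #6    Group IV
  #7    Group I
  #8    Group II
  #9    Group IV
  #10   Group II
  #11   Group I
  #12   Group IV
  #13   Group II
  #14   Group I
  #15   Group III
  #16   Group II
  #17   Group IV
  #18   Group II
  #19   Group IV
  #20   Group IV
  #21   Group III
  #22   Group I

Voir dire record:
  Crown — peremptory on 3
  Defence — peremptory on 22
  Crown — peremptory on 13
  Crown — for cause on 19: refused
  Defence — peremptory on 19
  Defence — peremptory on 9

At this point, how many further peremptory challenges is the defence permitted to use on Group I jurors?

Defence peremptories so far: #22, #19, #9 — 3 of 3 used, 0 left overall.
Against Group I: #22 — 1 used; per-group cap 2 leaves 1.
Binding limit: min(0, 1) = 0.

0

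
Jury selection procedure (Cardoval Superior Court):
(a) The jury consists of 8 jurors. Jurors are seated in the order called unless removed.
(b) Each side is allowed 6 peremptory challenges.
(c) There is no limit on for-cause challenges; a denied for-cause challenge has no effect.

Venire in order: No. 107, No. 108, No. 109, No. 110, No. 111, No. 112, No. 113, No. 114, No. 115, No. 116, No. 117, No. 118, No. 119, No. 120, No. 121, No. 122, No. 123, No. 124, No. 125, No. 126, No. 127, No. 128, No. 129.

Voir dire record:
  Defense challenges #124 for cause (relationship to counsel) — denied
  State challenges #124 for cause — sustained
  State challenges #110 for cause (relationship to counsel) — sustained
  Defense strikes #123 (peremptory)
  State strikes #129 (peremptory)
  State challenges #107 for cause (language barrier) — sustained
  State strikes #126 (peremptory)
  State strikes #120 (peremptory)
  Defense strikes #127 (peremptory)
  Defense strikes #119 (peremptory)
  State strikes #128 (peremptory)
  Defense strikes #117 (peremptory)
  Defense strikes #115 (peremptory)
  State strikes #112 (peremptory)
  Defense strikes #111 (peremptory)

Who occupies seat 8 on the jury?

Removed: #107, #110, #111, #112, #115, #117, #119, #120, #123, #124, #126, #127, #128, #129.
Filling seats in venire order through position 8: #108, #109, #113, #114, #116, #118, #121, #122.
So seat 8 is #122.

122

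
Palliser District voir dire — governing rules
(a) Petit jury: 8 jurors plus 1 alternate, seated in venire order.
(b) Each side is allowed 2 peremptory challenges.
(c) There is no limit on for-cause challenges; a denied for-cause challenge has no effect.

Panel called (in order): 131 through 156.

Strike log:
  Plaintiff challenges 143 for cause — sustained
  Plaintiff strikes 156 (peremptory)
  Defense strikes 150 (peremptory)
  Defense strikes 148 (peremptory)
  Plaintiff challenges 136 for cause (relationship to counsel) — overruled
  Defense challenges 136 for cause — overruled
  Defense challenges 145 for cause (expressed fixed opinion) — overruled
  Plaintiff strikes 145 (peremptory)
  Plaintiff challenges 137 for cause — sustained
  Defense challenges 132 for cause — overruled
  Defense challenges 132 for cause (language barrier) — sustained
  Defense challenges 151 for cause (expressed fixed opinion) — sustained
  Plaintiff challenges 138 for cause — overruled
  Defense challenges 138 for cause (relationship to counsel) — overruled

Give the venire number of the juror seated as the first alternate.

141

Removed: #132, #137, #143, #145, #148, #150, #151, #156. (#136, #138 stay — for-cause denied.)
Seating in order: seats 1–8 → #131, #133, #134, #135, #136, #138, #139, #140; alternates → #141.
So alternate 1 is #141.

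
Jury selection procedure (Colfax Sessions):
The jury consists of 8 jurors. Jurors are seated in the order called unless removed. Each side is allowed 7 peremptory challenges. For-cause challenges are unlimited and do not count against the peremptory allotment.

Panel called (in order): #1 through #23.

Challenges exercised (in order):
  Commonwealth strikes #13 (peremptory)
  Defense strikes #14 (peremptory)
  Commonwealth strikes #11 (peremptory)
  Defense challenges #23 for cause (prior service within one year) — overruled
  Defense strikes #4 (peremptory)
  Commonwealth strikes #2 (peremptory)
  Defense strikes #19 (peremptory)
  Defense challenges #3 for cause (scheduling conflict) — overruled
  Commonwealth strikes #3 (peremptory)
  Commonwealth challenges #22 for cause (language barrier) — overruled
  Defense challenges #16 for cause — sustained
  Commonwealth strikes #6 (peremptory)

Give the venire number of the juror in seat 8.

15

Removed: #2, #3, #4, #6, #11, #13, #14, #16, #19. (#22, #23 stay — for-cause denied.)
Seating in order: seats 1–8 → #1, #5, #7, #8, #9, #10, #12, #15.
So seat 8 is #15.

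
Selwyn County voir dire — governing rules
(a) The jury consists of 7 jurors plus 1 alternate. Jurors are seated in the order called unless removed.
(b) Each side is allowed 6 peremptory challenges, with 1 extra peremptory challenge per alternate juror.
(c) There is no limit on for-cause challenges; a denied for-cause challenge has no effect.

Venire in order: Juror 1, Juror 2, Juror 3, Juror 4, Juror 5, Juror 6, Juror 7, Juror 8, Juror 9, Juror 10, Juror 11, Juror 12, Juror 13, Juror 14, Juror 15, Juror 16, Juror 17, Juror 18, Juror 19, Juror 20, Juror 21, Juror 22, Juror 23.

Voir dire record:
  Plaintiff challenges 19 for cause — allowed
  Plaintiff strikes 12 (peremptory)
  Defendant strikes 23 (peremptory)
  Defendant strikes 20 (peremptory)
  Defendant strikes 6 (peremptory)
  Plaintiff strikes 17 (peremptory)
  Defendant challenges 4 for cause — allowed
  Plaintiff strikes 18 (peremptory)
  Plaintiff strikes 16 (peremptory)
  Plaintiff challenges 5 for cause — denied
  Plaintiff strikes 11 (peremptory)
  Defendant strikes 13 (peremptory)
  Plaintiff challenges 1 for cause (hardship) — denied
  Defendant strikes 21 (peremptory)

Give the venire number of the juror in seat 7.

Removed: #4, #6, #11, #12, #13, #16, #17, #18, #19, #20, #21, #23. (#1, #5 stay — for-cause denied.)
Filling seats in venire order through position 7: #1, #2, #3, #5, #7, #8, #9.
So seat 7 is #9.

9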